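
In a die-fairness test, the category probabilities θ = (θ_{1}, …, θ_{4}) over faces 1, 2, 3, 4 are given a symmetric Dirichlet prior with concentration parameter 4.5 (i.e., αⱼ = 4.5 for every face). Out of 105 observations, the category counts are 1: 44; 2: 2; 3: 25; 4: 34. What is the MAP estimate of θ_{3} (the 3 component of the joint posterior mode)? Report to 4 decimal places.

The Dirichlet prior is conjugate to the Multinomial likelihood: each posterior αⱼ = prior αⱼ + observed count nⱼ.
Posterior concentration: (48.5, 6.5, 29.5, 38.5), total = 123.0.
Joint mode component: (α_{3}−1)/(Σα−K) = 28.5/119.0 = 0.2395.

0.2395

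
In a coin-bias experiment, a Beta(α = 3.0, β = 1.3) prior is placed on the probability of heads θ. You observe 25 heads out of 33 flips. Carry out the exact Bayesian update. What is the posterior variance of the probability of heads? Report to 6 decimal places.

The Beta prior is conjugate to a Binomial/Bernoulli likelihood; the update adds successes to α and failures to β.
Posterior: Beta(α+k, β+n−k) = Beta(3.0+25, 1.3+8) = Beta(28.0, 9.3).
Var = αβ/((α+β)²(α+β+1)) = 28.0·9.3/(37.3²·38.3) = 0.004887.

0.004887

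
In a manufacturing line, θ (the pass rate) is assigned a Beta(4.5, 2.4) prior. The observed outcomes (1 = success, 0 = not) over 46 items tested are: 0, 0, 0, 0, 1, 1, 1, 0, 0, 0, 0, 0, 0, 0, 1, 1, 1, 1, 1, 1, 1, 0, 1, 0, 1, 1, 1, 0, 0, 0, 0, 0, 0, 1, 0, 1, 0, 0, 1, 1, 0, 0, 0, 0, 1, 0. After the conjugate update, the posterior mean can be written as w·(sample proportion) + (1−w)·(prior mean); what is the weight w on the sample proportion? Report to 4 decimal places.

0.8696

The Beta prior is conjugate to a Binomial/Bernoulli likelihood; the update adds successes to α and failures to β.
Posterior mean = (α₀+k)/(α₀+β₀+n) = [n/(α₀+β₀+n)]·(k/n) + [(α₀+β₀)/(α₀+β₀+n)]·α₀/(α₀+β₀), so only n and the prior enter the weight.
The weight on the data is w = n/(α₀+β₀+n) = 46/(4.5+2.4+46) = 46/52.9 = 0.8696.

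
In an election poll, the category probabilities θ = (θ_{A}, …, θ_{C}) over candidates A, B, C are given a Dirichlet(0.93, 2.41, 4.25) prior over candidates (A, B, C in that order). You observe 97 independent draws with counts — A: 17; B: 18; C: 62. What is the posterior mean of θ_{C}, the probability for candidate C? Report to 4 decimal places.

The Dirichlet prior is conjugate to the Multinomial likelihood: each posterior αⱼ = prior αⱼ + observed count nⱼ.
Posterior concentration: (17.93, 20.41, 66.25), total = 104.59.
E[θ_{C}|data] = α_{C}/Σα = 66.25/104.59 = 0.6334.

0.6334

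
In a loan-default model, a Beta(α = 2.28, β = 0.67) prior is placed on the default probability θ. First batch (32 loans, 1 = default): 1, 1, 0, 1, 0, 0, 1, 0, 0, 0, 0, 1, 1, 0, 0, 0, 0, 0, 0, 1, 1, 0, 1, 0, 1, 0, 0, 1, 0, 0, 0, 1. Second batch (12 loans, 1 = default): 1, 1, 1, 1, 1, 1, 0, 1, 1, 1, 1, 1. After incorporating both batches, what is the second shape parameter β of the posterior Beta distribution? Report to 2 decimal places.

21.67

The Beta prior is conjugate to a Binomial/Bernoulli likelihood; the update adds successes to α and failures to β.
After batch 1: Beta(2.28+12, 0.67+20) = Beta(14.28, 20.67).
After batch 2: Beta(14.28+11, 20.67+1) = Beta(25.28, 21.67).
Posterior β = 21.67.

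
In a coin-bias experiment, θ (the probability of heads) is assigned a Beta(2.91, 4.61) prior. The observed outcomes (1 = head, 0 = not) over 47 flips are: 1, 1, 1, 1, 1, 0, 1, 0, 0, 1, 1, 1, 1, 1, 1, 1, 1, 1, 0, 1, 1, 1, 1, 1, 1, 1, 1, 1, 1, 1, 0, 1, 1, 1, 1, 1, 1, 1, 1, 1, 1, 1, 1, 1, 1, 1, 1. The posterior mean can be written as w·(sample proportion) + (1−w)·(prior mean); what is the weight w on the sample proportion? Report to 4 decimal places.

The Beta prior is conjugate to a Binomial/Bernoulli likelihood; the update adds successes to α and failures to β.
Posterior mean = (α₀+k)/(α₀+β₀+n) = [n/(α₀+β₀+n)]·(k/n) + [(α₀+β₀)/(α₀+β₀+n)]·α₀/(α₀+β₀), so only n and the prior enter the weight.
The weight on the data is w = n/(α₀+β₀+n) = 47/(2.91+4.61+47) = 47/54.52 = 0.8621.

0.8621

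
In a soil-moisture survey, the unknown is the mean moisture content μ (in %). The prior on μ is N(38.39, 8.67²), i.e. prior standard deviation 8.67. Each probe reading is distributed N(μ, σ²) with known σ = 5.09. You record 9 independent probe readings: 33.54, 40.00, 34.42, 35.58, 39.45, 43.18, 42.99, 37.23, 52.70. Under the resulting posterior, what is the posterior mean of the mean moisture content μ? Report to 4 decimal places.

39.8432

For Normal data with known variance σ², a Normal(μ₀, σ₀²) prior on μ is conjugate. Posterior precision = 1/σ₀² + n/σ²; posterior mean is the precision-weighted average of μ₀ and x̄.
Σxᵢ = 33.54 + 40.00 + 34.42 + 35.58 + 39.45 + 43.18 + 42.99 + 37.23 + 52.70 = 359.09, so n·x̄ = 359.09.
σ₀² = 8.67² = 75.1689, σ² = 5.09² = 25.9081; σ² + n·σ₀² = 25.9081 + 9·75.1689 = 702.4282.
Posterior mean = (μ₀/σ₀² + n·x̄/σ²)/(1/σ₀² + n/σ²) = (σ²·μ₀ + σ₀²·n·x̄)/(σ² + n·σ₀²) = (25.9081·38.39 + 75.1689·359.09)/702.4282 = 27987.01226/702.4282 = 39.8432.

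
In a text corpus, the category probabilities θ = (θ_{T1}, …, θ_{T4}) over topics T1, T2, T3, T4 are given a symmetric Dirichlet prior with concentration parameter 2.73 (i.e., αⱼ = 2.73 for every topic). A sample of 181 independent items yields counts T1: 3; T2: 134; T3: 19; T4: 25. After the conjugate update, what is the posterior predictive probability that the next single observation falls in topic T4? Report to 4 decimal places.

The Dirichlet prior is conjugate to the Multinomial likelihood: each posterior αⱼ = prior αⱼ + observed count nⱼ.
Posterior concentration: (5.73, 136.73, 21.73, 27.73), total = 191.92.
P(next = T4 | data) = α_{T4}/Σα = 0.1445.

0.1445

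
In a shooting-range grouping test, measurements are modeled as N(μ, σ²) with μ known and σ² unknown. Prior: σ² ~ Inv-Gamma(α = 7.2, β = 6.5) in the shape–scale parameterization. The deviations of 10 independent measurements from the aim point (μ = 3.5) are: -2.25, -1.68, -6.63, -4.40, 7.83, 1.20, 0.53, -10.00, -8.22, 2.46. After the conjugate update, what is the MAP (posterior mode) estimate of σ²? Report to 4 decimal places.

12.1535

With known mean μ and an Inverse-Gamma(α, β) prior on σ², the Normal likelihood is conjugate: posterior is Inv-Gamma(α + n/2, β + Σ(xᵢ−μ)²/2).
Σ(xᵢ−μ)² = (-2.25)² + (-1.68)² + (-6.63)² + (-4.40)² + (7.83)² + (1.20)² + (0.53)² + (-10.00)² + (-8.22)² + (2.46)² = 307.8516.
Posterior: Inv-Gamma(7.2 + 10/2, 6.5 + 307.8516/2) = Inv-Gamma(12.20, 160.42580).
Mode = β/(α+1) = 160.42580/13.20 = 12.1535.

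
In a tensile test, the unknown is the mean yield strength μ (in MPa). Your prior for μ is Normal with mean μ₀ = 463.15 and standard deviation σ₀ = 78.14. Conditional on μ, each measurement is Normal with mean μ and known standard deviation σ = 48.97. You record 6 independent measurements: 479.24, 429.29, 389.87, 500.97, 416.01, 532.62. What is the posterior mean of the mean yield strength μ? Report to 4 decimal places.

For Normal data with known variance σ², a Normal(μ₀, σ₀²) prior on μ is conjugate. Posterior precision = 1/σ₀² + n/σ²; posterior mean is the precision-weighted average of μ₀ and x̄.
Σxᵢ = 479.24 + 429.29 + 389.87 + 500.97 + 416.01 + 532.62 = 2748, so n·x̄ = 2748.
σ₀² = 78.14² = 6105.8596, σ² = 48.97² = 2398.0609; σ² + n·σ₀² = 2398.0609 + 6·6105.8596 = 39033.2185.
Posterior mean = (μ₀/σ₀² + n·x̄/σ²)/(1/σ₀² + n/σ²) = (σ²·μ₀ + σ₀²·n·x̄)/(σ² + n·σ₀²) = (2398.0609·463.15 + 6105.8596·2748)/39033.2185 = 17889564.086635/39033.2185 = 458.3164.

458.3164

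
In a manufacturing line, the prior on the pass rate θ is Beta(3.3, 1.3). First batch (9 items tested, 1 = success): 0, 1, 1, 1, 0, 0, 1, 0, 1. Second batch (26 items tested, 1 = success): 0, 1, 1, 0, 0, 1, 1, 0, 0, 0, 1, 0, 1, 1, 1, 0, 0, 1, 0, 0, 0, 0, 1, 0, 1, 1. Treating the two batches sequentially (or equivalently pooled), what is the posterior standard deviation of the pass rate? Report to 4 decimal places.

0.0784

The Beta prior is conjugate to a Binomial/Bernoulli likelihood; the update adds successes to α and failures to β.
After batch 1: Beta(3.3+5, 1.3+4) = Beta(8.3, 5.3).
After batch 2: Beta(8.3+12, 5.3+14) = Beta(20.3, 19.3).
Var = αβ/((α+β)²(α+β+1)) = 20.3·19.3/(39.6²·40.6) = 0.00615371; SD = √0.00615371 = 0.0784.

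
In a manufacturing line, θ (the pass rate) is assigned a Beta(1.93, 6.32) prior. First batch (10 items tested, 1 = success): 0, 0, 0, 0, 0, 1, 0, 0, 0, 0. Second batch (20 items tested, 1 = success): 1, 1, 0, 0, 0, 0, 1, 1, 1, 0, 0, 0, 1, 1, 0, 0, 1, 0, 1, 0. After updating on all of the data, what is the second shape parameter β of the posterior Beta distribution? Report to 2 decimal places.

26.32

The Beta prior is conjugate to a Binomial/Bernoulli likelihood; the update adds successes to α and failures to β.
After batch 1: Beta(1.93+1, 6.32+9) = Beta(2.93, 15.32).
After batch 2: Beta(2.93+9, 15.32+11) = Beta(11.93, 26.32).
Posterior β = 26.32.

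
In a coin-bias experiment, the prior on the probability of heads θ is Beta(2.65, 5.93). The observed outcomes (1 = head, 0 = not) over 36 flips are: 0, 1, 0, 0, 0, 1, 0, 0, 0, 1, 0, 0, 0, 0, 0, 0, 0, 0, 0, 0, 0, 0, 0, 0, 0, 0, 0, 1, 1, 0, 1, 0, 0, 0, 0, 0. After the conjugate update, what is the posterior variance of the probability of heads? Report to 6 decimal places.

The Beta prior is conjugate to a Binomial/Bernoulli likelihood; the update adds successes to α and failures to β.
Posterior: Beta(α+k, β+n−k) = Beta(2.65+6, 5.93+30) = Beta(8.65, 35.93).
Var = αβ/((α+β)²(α+β+1)) = 8.65·35.93/(44.58²·45.58) = 0.003431.

0.003431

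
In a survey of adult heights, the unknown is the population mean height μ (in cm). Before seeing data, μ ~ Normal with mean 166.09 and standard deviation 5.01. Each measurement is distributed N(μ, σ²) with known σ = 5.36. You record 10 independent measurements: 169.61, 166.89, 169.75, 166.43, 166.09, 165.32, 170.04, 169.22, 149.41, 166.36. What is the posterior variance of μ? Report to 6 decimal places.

For Normal data with known variance σ², a Normal(μ₀, σ₀²) prior on μ is conjugate. Posterior precision = 1/σ₀² + n/σ²; posterior mean is the precision-weighted average of μ₀ and x̄.
σ₀² = 5.01² = 25.1001, σ² = 5.36² = 28.7296; σ² + n·σ₀² = 28.7296 + 10·25.1001 = 279.7306.
Posterior precision = 1/σ₀² + n/σ² = 1/25.1001 + 10/28.7296 = (σ² + n·σ₀²)/(σ₀²σ²) = 279.7306/(25.1001·28.7296); posterior variance σₙ² = σ₀²σ²/(σ² + n·σ₀²) = 25.1001·28.7296/279.7306 = 2.577894.

2.577894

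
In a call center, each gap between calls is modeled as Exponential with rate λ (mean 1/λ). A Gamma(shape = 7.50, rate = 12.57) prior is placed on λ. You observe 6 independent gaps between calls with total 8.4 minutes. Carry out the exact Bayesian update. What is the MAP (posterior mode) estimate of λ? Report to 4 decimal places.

0.5961

With a Gamma(shape α, rate β) prior on the exponential rate λ, the posterior after n observations with total T = Σxᵢ is Gamma(α+n, β+T).
Posterior: Gamma(7.50+6, 12.57+8.4) = Gamma(13.50, 20.97).
Mode = (α−1)/β = 0.5961.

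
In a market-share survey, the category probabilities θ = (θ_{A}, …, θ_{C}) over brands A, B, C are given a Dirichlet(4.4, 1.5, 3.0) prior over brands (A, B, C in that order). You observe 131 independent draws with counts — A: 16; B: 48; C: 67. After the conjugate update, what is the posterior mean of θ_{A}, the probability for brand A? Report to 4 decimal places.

The Dirichlet prior is conjugate to the Multinomial likelihood: each posterior αⱼ = prior αⱼ + observed count nⱼ.
Posterior concentration: (20.4, 49.5, 70.0), total = 139.9.
E[θ_{A}|data] = α_{A}/Σα = 20.4/139.9 = 0.1458.

0.1458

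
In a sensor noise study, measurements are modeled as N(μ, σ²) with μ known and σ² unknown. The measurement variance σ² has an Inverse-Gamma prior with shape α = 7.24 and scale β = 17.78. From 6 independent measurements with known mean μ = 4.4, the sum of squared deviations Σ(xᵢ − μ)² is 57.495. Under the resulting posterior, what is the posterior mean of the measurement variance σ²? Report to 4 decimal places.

With known mean μ and an Inverse-Gamma(α, β) prior on σ², the Normal likelihood is conjugate: posterior is Inv-Gamma(α + n/2, β + Σ(xᵢ−μ)²/2).
Posterior: Inv-Gamma(7.24 + 6/2, 17.78 + 57.495/2) = Inv-Gamma(10.24, 46.5275).
E[σ²|data] = β/(α−1) = 46.5275/9.24 = 5.0354.

5.0354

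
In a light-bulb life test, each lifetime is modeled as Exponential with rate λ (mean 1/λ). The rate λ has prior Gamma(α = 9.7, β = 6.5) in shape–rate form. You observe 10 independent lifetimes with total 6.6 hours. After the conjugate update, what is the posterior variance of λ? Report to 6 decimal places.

0.114795

With a Gamma(shape α, rate β) prior on the exponential rate λ, the posterior after n observations with total T = Σxᵢ is Gamma(α+n, β+T).
Posterior: Gamma(9.7+10, 6.5+6.6) = Gamma(19.7, 13.1).
Var = α/β² = 0.114795.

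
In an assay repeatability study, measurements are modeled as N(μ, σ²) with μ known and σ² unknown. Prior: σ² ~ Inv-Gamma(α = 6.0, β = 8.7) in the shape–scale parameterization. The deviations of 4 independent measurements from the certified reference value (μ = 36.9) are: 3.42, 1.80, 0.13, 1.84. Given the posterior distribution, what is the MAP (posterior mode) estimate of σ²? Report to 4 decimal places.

With known mean μ and an Inverse-Gamma(α, β) prior on σ², the Normal likelihood is conjugate: posterior is Inv-Gamma(α + n/2, β + Σ(xᵢ−μ)²/2).
Σ(xᵢ−μ)² = (3.42)² + (1.80)² + (0.13)² + (1.84)² = 18.3389.
Posterior: Inv-Gamma(6.0 + 4/2, 8.7 + 18.3389/2) = Inv-Gamma(8.00, 17.86945).
Mode = β/(α+1) = 17.86945/9.00 = 1.9855.

1.9855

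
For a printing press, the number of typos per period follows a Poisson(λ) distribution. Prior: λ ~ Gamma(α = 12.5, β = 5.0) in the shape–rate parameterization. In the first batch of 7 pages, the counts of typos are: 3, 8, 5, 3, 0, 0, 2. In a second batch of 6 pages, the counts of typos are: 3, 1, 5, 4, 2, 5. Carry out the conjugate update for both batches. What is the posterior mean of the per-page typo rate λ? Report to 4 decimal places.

With a Gamma(shape α, rate β) prior, the Poisson likelihood is conjugate: the posterior is Gamma(α + ΣXᵢ, β + n).
Batch 1: sum of counts S = 21 over n = 7 pages.
After batch 1: Gamma(α+S, β+n) = Gamma(12.5+21, 5.0+7) = Gamma(33.5, 12.0).
Batch 2: sum of counts S = 20 over n = 6 pages.
After batch 2: Gamma(α+S, β+n) = Gamma(33.5+20, 12.0+6) = Gamma(53.5, 18.0).
Posterior mean = α/β = 53.5/18.0 = 2.9722.

2.9722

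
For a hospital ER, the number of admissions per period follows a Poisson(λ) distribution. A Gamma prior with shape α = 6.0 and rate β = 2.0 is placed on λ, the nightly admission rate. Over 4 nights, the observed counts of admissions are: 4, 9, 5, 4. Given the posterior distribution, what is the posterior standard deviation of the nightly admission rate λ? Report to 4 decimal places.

With a Gamma(shape α, rate β) prior, the Poisson likelihood is conjugate: the posterior is Gamma(α + ΣXᵢ, β + n).
Sum of counts S = 22 over n = 4 nights.
Posterior: Gamma(α+S, β+n) = Gamma(6.0+22, 2.0+4) = Gamma(28.0, 6.0).
SD = √α/β = √28.0/6.0 = 0.8819.

0.8819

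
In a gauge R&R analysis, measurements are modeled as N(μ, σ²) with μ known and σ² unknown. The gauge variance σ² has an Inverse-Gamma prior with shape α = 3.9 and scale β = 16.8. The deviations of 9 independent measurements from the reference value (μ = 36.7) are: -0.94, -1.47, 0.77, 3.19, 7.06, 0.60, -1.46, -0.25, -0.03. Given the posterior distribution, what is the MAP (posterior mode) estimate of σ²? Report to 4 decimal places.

With known mean μ and an Inverse-Gamma(α, β) prior on σ², the Normal likelihood is conjugate: posterior is Inv-Gamma(α + n/2, β + Σ(xᵢ−μ)²/2).
Σ(xᵢ−μ)² = (-0.94)² + (-1.47)² + (0.77)² + (3.19)² + (7.06)² + (0.60)² + (-1.46)² + (-0.25)² + (-0.03)² = 66.2121.
Posterior: Inv-Gamma(3.9 + 9/2, 16.8 + 66.2121/2) = Inv-Gamma(8.40, 49.90605).
Mode = β/(α+1) = 49.90605/9.40 = 5.3092.

5.3092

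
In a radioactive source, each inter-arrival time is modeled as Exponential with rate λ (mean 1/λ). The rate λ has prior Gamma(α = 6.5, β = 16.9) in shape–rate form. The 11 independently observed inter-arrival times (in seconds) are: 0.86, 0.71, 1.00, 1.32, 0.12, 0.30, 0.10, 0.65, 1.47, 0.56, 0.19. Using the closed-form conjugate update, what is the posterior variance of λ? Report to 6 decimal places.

0.029931

With a Gamma(shape α, rate β) prior on the exponential rate λ, the posterior after n observations with total T = Σxᵢ is Gamma(α+n, β+T).
Sum of observations T = 7.28 seconds; n = 11.
Posterior: Gamma(6.5+11, 16.9+7.28) = Gamma(17.5, 24.18).
Var = α/β² = 0.029931.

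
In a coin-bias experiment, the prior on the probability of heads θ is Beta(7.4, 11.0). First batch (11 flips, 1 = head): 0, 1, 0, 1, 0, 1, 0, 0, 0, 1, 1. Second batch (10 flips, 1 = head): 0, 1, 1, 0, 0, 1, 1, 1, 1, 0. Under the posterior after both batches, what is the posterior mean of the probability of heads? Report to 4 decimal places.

0.4670

The Beta prior is conjugate to a Binomial/Bernoulli likelihood; the update adds successes to α and failures to β.
After batch 1: Beta(7.4+5, 11.0+6) = Beta(12.4, 17.0).
After batch 2: Beta(12.4+6, 17.0+4) = Beta(18.4, 21.0).
Posterior mean = α/(α+β) = 18.4/39.4 = 0.4670.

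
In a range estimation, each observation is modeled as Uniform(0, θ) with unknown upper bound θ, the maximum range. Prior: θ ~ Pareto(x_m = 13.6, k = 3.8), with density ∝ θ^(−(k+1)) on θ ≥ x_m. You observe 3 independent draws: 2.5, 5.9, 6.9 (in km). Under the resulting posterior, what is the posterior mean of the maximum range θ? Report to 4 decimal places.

A Pareto(scale x_m, shape k) prior on the upper bound θ of Uniform(0, θ) is conjugate: posterior is Pareto(max(x_m, max xᵢ), k + n).
Sample maximum = 6.9; prior scale x_m = 13.6 → posterior scale = max = 13.6.
Posterior shape = 3.8 + 3 = 6.8.
E[θ|data] = k·x_m/(k−1) = 6.8·13.6/5.8 = 15.9448.

15.9448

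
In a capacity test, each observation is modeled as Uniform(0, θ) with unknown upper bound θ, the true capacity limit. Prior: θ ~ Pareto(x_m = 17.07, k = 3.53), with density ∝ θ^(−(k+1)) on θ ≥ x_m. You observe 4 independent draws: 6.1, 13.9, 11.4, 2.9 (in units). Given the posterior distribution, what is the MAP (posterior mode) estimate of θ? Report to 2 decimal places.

17.07

A Pareto(scale x_m, shape k) prior on the upper bound θ of Uniform(0, θ) is conjugate: posterior is Pareto(max(x_m, max xᵢ), k + n).
Sample maximum = 13.9; prior scale x_m = 17.07 → posterior scale = max = 17.07.
Posterior shape = 3.53 + 4 = 7.53.
The Pareto density is decreasing on [x_m, ∞), so the mode is x_m = 17.07.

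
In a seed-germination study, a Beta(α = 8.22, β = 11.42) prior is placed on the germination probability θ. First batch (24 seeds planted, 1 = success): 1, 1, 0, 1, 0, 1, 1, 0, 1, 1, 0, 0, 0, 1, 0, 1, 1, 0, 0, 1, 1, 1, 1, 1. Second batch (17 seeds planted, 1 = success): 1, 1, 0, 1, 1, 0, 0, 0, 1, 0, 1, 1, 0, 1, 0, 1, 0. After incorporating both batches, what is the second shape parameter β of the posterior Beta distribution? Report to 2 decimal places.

The Beta prior is conjugate to a Binomial/Bernoulli likelihood; the update adds successes to α and failures to β.
After batch 1: Beta(8.22+15, 11.42+9) = Beta(23.22, 20.42).
After batch 2: Beta(23.22+9, 20.42+8) = Beta(32.22, 28.42).
Posterior β = 28.42.

28.42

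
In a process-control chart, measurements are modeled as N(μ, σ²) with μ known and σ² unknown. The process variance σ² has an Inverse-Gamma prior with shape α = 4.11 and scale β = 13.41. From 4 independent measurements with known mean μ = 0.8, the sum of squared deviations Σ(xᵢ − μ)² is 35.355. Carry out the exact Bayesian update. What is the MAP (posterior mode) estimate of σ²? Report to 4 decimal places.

4.3724

With known mean μ and an Inverse-Gamma(α, β) prior on σ², the Normal likelihood is conjugate: posterior is Inv-Gamma(α + n/2, β + Σ(xᵢ−μ)²/2).
Posterior: Inv-Gamma(4.11 + 4/2, 13.41 + 35.355/2) = Inv-Gamma(6.11, 31.0875).
Mode = β/(α+1) = 31.0875/7.11 = 4.3724.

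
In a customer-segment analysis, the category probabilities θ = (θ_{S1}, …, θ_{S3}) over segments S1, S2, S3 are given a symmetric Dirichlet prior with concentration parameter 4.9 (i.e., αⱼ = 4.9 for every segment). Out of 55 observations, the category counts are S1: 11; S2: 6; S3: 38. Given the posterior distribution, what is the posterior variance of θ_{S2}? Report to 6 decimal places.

The Dirichlet prior is conjugate to the Multinomial likelihood: each posterior αⱼ = prior αⱼ + observed count nⱼ.
Posterior concentration: (15.9, 10.9, 42.9), total = 69.7.
Var[θ_j] = α_j(Σα−α_j)/((Σα)²(Σα+1)) = 10.9·58.8/(69.7²·70.7) = 0.001866.

0.001866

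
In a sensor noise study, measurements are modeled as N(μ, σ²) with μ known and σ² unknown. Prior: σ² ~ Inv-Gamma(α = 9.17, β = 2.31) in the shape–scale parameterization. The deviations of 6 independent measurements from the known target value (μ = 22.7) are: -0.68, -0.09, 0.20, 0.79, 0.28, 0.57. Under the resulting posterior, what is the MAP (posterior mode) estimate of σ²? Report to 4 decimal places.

0.2338

With known mean μ and an Inverse-Gamma(α, β) prior on σ², the Normal likelihood is conjugate: posterior is Inv-Gamma(α + n/2, β + Σ(xᵢ−μ)²/2).
Σ(xᵢ−μ)² = (-0.68)² + (-0.09)² + (0.20)² + (0.79)² + (0.28)² + (0.57)² = 1.5379.
Posterior: Inv-Gamma(9.17 + 6/2, 2.31 + 1.5379/2) = Inv-Gamma(12.17, 3.07895).
Mode = β/(α+1) = 3.07895/13.17 = 0.2338.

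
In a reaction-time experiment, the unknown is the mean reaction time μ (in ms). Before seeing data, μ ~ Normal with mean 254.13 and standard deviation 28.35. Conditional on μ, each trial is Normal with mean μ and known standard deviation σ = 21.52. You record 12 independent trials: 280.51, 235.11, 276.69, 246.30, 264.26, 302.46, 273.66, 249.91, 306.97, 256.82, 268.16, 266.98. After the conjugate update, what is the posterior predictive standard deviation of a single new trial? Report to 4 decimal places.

For Normal data with known variance σ², a Normal(μ₀, σ₀²) prior on μ is conjugate. Posterior precision = 1/σ₀² + n/σ²; posterior mean is the precision-weighted average of μ₀ and x̄.
σ₀² = 28.35² = 803.7225, σ² = 21.52² = 463.1104; σ² + n·σ₀² = 463.1104 + 12·803.7225 = 10107.7804.
Posterior precision = 1/σ₀² + n/σ² = 1/803.7225 + 12/463.1104 = (σ² + n·σ₀²)/(σ₀²σ²) = 10107.7804/(803.7225·463.1104); posterior variance σₙ² = σ₀²σ²/(σ² + n·σ₀²) = 803.7225·463.1104/10107.7804 = 36.824331.
Predictive variance for one new observation = σₙ² + σ² = 803.7225·463.1104/10107.7804 + 463.1104 = σ²·(σ₀² + 10107.7804)/10107.7804 = 463.1104·10911.5029/10107.7804 = 499.934731; SD = √(463.1104·10911.5029/10107.7804) = 22.3592.

22.3592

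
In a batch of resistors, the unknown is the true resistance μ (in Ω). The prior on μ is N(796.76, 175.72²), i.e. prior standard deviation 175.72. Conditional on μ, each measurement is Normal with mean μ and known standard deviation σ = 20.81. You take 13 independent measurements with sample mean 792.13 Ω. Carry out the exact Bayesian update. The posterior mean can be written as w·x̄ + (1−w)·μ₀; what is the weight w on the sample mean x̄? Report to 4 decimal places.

0.9989

For Normal data with known variance σ², a Normal(μ₀, σ₀²) prior on μ is conjugate. Posterior precision = 1/σ₀² + n/σ²; posterior mean is the precision-weighted average of μ₀ and x̄.
σ₀² = 175.72² = 30877.5184, σ² = 20.81² = 433.0561. Prior precision 1/σ₀² = 1/30877.5184; data precision n/σ² = 13/433.0561.
w = (n/σ²)/(1/σ₀² + n/σ²) = n·σ₀²/(σ² + n·σ₀²) = 13·30877.5184/(433.0561 + 13·30877.5184) = 401407.7392/401840.7953 = 0.9989.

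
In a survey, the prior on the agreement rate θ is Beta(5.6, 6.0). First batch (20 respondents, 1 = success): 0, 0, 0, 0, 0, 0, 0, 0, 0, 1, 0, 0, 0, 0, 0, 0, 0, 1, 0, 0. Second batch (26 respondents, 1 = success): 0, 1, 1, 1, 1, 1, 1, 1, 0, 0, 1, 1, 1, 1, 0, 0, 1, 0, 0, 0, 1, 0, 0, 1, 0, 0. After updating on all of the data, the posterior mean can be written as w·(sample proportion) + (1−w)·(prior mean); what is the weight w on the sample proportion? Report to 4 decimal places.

0.7986

The Beta prior is conjugate to a Binomial/Bernoulli likelihood; the update adds successes to α and failures to β.
Total number of respondents: n = 20 + 26 = 46.
Posterior mean = (α₀+k)/(α₀+β₀+n) = [n/(α₀+β₀+n)]·(k/n) + [(α₀+β₀)/(α₀+β₀+n)]·α₀/(α₀+β₀), so only n and the prior enter the weight.
The weight on the data is w = n/(α₀+β₀+n) = 46/(5.6+6.0+46) = 46/57.6 = 0.7986.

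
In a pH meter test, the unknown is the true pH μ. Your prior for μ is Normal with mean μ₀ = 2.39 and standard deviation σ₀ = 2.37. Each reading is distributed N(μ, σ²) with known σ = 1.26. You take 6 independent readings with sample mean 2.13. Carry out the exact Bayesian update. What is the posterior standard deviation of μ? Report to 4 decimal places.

For Normal data with known variance σ², a Normal(μ₀, σ₀²) prior on μ is conjugate. Posterior precision = 1/σ₀² + n/σ²; posterior mean is the precision-weighted average of μ₀ and x̄.
σ₀² = 2.37² = 5.6169, σ² = 1.26² = 1.5876; σ² + n·σ₀² = 1.5876 + 6·5.6169 = 35.289.
Posterior precision = 1/σ₀² + n/σ² = 1/5.6169 + 6/1.5876 = (σ² + n·σ₀²)/(σ₀²σ²) = 35.289/(5.6169·1.5876); posterior variance σₙ² = σ₀²σ²/(σ² + n·σ₀²) = 5.6169·1.5876/35.289 = 0.252696.
Posterior SD = √σₙ² = √(5.6169·1.5876/35.289) = 0.5027.

0.5027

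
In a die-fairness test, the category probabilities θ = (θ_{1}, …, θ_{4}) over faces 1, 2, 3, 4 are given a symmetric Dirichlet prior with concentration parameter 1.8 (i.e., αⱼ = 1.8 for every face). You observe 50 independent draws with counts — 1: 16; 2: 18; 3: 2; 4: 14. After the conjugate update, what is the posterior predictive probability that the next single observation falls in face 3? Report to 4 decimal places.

0.0664

The Dirichlet prior is conjugate to the Multinomial likelihood: each posterior αⱼ = prior αⱼ + observed count nⱼ.
Posterior concentration: (17.8, 19.8, 3.8, 15.8), total = 57.2.
P(next = 3 | data) = α_{3}/Σα = 0.0664.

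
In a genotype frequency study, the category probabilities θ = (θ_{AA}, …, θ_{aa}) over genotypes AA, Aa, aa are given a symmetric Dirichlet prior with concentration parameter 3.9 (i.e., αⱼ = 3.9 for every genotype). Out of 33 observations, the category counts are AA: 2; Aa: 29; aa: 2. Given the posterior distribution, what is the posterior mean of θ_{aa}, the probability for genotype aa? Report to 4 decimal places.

0.1320

The Dirichlet prior is conjugate to the Multinomial likelihood: each posterior αⱼ = prior αⱼ + observed count nⱼ.
Posterior concentration: (5.9, 32.9, 5.9), total = 44.7.
E[θ_{aa}|data] = α_{aa}/Σα = 5.9/44.7 = 0.1320.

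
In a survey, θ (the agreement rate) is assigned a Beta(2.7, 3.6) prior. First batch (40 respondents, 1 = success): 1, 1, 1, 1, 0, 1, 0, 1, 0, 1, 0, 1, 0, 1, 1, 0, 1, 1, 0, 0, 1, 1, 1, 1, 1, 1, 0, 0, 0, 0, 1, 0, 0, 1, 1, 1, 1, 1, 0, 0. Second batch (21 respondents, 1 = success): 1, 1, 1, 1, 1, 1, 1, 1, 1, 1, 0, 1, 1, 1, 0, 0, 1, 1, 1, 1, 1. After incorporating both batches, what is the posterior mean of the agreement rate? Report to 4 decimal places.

The Beta prior is conjugate to a Binomial/Bernoulli likelihood; the update adds successes to α and failures to β.
After batch 1: Beta(2.7+24, 3.6+16) = Beta(26.7, 19.6).
After batch 2: Beta(26.7+18, 19.6+3) = Beta(44.7, 22.6).
Posterior mean = α/(α+β) = 44.7/67.3 = 0.6642.

0.6642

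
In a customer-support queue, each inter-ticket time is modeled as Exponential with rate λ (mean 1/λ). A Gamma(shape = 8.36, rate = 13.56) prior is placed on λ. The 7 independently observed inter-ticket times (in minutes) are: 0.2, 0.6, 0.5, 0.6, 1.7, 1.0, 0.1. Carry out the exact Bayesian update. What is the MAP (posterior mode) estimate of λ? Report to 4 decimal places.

With a Gamma(shape α, rate β) prior on the exponential rate λ, the posterior after n observations with total T = Σxᵢ is Gamma(α+n, β+T).
Sum of observations T = 4.7 minutes; n = 7.
Posterior: Gamma(8.36+7, 13.56+4.7) = Gamma(15.36, 18.26).
Mode = (α−1)/β = 0.7864.

0.7864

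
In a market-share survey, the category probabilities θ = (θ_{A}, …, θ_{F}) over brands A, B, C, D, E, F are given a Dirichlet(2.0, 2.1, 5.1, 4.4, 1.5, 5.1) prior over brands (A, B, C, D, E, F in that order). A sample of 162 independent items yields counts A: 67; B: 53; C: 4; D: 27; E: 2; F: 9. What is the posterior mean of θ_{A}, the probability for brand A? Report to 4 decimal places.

0.3787

The Dirichlet prior is conjugate to the Multinomial likelihood: each posterior αⱼ = prior αⱼ + observed count nⱼ.
Posterior concentration: (69.0, 55.1, 9.1, 31.4, 3.5, 14.1), total = 182.2.
E[θ_{A}|data] = α_{A}/Σα = 69.0/182.2 = 0.3787.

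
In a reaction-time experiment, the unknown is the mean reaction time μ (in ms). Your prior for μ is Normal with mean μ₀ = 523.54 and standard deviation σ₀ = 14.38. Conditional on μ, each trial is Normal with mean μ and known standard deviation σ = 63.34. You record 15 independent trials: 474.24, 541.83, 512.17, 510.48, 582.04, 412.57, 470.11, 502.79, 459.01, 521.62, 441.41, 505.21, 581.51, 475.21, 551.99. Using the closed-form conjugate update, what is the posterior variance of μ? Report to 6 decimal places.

116.621071

For Normal data with known variance σ², a Normal(μ₀, σ₀²) prior on μ is conjugate. Posterior precision = 1/σ₀² + n/σ²; posterior mean is the precision-weighted average of μ₀ and x̄.
σ₀² = 14.38² = 206.7844, σ² = 63.34² = 4011.9556; σ² + n·σ₀² = 4011.9556 + 15·206.7844 = 7113.7216.
Posterior precision = 1/σ₀² + n/σ² = 1/206.7844 + 15/4011.9556 = (σ² + n·σ₀²)/(σ₀²σ²) = 7113.7216/(206.7844·4011.9556); posterior variance σₙ² = σ₀²σ²/(σ² + n·σ₀²) = 206.7844·4011.9556/7113.7216 = 116.621071.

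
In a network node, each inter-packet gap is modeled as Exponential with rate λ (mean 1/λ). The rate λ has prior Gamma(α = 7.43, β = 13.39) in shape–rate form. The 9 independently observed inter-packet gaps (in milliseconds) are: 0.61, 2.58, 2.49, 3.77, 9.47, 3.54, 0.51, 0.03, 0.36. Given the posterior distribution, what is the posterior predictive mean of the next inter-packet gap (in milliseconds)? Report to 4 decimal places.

2.3817

With a Gamma(shape α, rate β) prior on the exponential rate λ, the posterior after n observations with total T = Σxᵢ is Gamma(α+n, β+T).
Sum of observations T = 23.36 milliseconds; n = 9.
Posterior: Gamma(7.43+9, 13.39+23.36) = Gamma(16.43, 36.75).
The predictive distribution for the next observation is Lomax; its mean is β/(α−1) = 36.75/15.43 = 2.3817.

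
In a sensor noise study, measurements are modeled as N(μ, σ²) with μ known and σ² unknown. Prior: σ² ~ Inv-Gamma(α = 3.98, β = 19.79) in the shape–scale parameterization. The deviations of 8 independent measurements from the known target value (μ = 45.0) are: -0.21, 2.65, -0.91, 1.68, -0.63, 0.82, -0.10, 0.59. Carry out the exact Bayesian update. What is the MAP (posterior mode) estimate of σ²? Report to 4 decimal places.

With known mean μ and an Inverse-Gamma(α, β) prior on σ², the Normal likelihood is conjugate: posterior is Inv-Gamma(α + n/2, β + Σ(xᵢ−μ)²/2).
Σ(xᵢ−μ)² = (-0.21)² + (2.65)² + (-0.91)² + (1.68)² + (-0.63)² + (0.82)² + (-0.10)² + (0.59)² = 12.1445.
Posterior: Inv-Gamma(3.98 + 8/2, 19.79 + 12.1445/2) = Inv-Gamma(7.98, 25.86225).
Mode = β/(α+1) = 25.86225/8.98 = 2.8800.

2.8800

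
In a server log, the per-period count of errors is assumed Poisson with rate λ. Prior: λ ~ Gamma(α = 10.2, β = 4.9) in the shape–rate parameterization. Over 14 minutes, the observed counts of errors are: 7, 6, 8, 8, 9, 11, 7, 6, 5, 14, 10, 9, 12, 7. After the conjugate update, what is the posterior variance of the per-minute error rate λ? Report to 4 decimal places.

With a Gamma(shape α, rate β) prior, the Poisson likelihood is conjugate: the posterior is Gamma(α + ΣXᵢ, β + n).
Sum of counts S = 119 over n = 14 minutes.
Posterior: Gamma(α+S, β+n) = Gamma(10.2+119, 4.9+14) = Gamma(129.2, 18.9).
Var = α/β² = 129.2/18.9² = 0.3617.

0.3617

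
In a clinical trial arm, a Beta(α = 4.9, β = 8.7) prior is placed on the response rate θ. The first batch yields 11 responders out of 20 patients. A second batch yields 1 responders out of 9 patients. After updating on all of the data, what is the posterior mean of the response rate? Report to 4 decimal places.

The Beta prior is conjugate to a Binomial/Bernoulli likelihood; the update adds successes to α and failures to β.
After batch 1: Beta(4.9+11, 8.7+9) = Beta(15.9, 17.7).
After batch 2: Beta(15.9+1, 17.7+8) = Beta(16.9, 25.7).
Posterior mean = α/(α+β) = 16.9/42.6 = 0.3967.

0.3967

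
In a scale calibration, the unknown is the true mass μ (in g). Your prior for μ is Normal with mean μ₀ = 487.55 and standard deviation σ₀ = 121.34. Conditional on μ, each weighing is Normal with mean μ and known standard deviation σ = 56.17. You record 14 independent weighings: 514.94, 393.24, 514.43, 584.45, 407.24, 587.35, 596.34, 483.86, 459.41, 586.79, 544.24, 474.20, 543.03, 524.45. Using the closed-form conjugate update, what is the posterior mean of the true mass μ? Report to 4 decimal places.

For Normal data with known variance σ², a Normal(μ₀, σ₀²) prior on μ is conjugate. Posterior precision = 1/σ₀² + n/σ²; posterior mean is the precision-weighted average of μ₀ and x̄.
Σxᵢ = 514.94 + 393.24 + 514.43 + 584.45 + 407.24 + 587.35 + 596.34 + 483.86 + 459.41 + 586.79 + 544.24 + 474.20 + 543.03 + 524.45 = 7213.97, so n·x̄ = 7213.97.
σ₀² = 121.34² = 14723.3956, σ² = 56.17² = 3155.0689; σ² + n·σ₀² = 3155.0689 + 14·14723.3956 = 209282.6073.
Posterior mean = (μ₀/σ₀² + n·x̄/σ²)/(1/σ₀² + n/σ²) = (σ²·μ₀ + σ₀²·n·x̄)/(σ² + n·σ₀²) = (3155.0689·487.55 + 14723.3956·7213.97)/209282.6073 = 107752387.998727/209282.6073 = 514.8655.

514.8655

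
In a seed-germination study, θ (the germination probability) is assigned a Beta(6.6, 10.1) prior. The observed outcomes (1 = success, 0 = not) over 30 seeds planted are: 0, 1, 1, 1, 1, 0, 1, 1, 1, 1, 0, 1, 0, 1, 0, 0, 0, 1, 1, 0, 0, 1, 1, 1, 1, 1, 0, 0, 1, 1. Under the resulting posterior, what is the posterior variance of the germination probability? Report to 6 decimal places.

0.005192

The Beta prior is conjugate to a Binomial/Bernoulli likelihood; the update adds successes to α and failures to β.
Posterior: Beta(α+k, β+n−k) = Beta(6.6+19, 10.1+11) = Beta(25.6, 21.1).
Var = αβ/((α+β)²(α+β+1)) = 25.6·21.1/(46.7²·47.7) = 0.005192.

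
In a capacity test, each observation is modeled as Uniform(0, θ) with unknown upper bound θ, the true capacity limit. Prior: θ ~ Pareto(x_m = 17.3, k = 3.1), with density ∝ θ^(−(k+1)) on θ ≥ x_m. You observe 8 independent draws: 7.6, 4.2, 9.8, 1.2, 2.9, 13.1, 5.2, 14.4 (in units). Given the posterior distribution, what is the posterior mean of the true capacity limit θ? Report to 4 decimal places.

19.0129

A Pareto(scale x_m, shape k) prior on the upper bound θ of Uniform(0, θ) is conjugate: posterior is Pareto(max(x_m, max xᵢ), k + n).
Sample maximum = 14.4; prior scale x_m = 17.3 → posterior scale = max = 17.3.
Posterior shape = 3.1 + 8 = 11.1.
E[θ|data] = k·x_m/(k−1) = 11.1·17.3/10.1 = 19.0129.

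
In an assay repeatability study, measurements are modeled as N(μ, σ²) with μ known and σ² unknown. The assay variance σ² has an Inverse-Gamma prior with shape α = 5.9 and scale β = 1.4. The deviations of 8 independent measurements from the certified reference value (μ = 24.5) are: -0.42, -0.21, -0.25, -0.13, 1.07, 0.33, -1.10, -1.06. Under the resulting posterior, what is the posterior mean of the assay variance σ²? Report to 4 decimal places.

With known mean μ and an Inverse-Gamma(α, β) prior on σ², the Normal likelihood is conjugate: posterior is Inv-Gamma(α + n/2, β + Σ(xᵢ−μ)²/2).
Σ(xᵢ−μ)² = (-0.42)² + (-0.21)² + (-0.25)² + (-0.13)² + (1.07)² + (0.33)² + (-1.10)² + (-1.06)² = 3.8873.
Posterior: Inv-Gamma(5.9 + 8/2, 1.4 + 3.8873/2) = Inv-Gamma(9.90, 3.34365).
E[σ²|data] = β/(α−1) = 3.34365/8.90 = 0.3757.

0.3757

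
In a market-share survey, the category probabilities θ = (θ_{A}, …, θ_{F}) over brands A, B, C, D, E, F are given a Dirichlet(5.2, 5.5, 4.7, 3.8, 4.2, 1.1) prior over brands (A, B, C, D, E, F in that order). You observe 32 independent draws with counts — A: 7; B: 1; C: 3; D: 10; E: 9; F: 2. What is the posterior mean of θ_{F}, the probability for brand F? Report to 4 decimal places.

0.0549

The Dirichlet prior is conjugate to the Multinomial likelihood: each posterior αⱼ = prior αⱼ + observed count nⱼ.
Posterior concentration: (12.2, 6.5, 7.7, 13.8, 13.2, 3.1), total = 56.5.
E[θ_{F}|data] = α_{F}/Σα = 3.1/56.5 = 0.0549.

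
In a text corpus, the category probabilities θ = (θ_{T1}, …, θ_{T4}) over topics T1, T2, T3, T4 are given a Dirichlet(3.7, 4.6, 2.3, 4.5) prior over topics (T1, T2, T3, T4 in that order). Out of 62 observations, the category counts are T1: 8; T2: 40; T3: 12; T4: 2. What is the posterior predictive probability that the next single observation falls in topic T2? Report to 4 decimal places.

0.5785

The Dirichlet prior is conjugate to the Multinomial likelihood: each posterior αⱼ = prior αⱼ + observed count nⱼ.
Posterior concentration: (11.7, 44.6, 14.3, 6.5), total = 77.1.
P(next = T2 | data) = α_{T2}/Σα = 0.5785.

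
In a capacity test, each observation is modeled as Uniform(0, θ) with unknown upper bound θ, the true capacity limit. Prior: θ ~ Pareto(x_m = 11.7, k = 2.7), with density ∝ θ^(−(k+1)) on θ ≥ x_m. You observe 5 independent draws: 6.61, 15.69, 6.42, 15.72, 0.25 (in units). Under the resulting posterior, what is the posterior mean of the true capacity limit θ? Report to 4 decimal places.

18.0663

A Pareto(scale x_m, shape k) prior on the upper bound θ of Uniform(0, θ) is conjugate: posterior is Pareto(max(x_m, max xᵢ), k + n).
Sample maximum = 15.72; prior scale x_m = 11.7 → posterior scale = max = 15.72.
Posterior shape = 2.7 + 5 = 7.7.
E[θ|data] = k·x_m/(k−1) = 7.7·15.72/6.7 = 18.0663.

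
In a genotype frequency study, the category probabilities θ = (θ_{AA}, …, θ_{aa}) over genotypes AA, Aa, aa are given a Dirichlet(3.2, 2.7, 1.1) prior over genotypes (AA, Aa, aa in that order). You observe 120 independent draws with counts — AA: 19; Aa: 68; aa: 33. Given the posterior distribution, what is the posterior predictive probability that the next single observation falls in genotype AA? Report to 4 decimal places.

The Dirichlet prior is conjugate to the Multinomial likelihood: each posterior αⱼ = prior αⱼ + observed count nⱼ.
Posterior concentration: (22.2, 70.7, 34.1), total = 127.0.
P(next = AA | data) = α_{AA}/Σα = 0.1748.

0.1748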